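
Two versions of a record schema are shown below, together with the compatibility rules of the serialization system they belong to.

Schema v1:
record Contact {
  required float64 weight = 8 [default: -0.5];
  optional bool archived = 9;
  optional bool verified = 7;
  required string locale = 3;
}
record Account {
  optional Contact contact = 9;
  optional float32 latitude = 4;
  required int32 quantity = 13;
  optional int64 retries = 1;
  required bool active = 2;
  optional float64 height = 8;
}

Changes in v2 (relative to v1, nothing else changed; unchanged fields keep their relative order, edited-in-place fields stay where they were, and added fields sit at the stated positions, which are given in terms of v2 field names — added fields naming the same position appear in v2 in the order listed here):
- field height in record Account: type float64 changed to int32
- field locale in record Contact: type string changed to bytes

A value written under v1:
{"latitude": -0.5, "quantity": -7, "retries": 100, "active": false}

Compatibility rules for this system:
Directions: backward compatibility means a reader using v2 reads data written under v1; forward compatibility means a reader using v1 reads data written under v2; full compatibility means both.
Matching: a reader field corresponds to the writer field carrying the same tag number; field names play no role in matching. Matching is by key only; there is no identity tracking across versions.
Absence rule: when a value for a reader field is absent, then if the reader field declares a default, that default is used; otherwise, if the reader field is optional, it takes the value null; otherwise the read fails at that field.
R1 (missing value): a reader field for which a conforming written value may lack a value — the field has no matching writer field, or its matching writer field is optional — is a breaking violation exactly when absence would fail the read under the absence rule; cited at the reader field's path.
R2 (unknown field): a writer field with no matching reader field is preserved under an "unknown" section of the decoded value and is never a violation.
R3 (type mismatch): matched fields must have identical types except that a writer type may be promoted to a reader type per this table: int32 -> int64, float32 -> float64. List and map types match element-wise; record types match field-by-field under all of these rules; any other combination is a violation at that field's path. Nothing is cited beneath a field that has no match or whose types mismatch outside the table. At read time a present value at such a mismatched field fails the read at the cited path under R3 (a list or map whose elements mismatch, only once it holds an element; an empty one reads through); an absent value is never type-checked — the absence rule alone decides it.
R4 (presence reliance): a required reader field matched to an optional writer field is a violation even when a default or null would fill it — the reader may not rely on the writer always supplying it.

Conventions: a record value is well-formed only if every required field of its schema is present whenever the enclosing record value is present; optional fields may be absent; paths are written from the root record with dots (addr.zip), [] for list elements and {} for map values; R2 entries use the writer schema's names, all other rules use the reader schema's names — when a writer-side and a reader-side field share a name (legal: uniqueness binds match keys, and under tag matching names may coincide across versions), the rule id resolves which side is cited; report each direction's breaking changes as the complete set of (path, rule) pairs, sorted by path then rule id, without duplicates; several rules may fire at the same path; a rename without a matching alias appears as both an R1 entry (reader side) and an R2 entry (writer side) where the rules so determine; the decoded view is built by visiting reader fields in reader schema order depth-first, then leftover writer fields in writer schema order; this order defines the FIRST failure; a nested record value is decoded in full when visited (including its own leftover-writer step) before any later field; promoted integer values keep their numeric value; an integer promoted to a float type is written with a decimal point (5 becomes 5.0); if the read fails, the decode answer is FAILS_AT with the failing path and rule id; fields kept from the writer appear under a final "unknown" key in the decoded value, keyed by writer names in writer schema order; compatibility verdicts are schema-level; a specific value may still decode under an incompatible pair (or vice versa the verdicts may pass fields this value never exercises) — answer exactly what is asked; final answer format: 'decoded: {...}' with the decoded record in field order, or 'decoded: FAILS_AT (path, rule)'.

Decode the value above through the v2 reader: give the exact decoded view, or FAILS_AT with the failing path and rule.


decoded: {"contact": null, "latitude": -0.5, "quantity": -7, "retries": 100, "active": false, "height": null}

in Account below, arrows point writer -> reader
decode (reader v2):
  contact := null (absent, optional -> null)
  latitude := -0.5
  quantity := -7
  retries := 100
  active := false
  height := null (absent, optional -> null)
  => decoded: {"contact": null, "latitude": -0.5, "quantity": -7, "retries": 100, "active": false, "height": null}
remaining Account differences; none change what is asked:
  field height in record Account: type float64 changed to int32 -> a verdict-level change on Account — the shown value reads the same
  field locale in record Contact: type string changed to bytes -> a verdict-level change on Account — the shown value reads the same


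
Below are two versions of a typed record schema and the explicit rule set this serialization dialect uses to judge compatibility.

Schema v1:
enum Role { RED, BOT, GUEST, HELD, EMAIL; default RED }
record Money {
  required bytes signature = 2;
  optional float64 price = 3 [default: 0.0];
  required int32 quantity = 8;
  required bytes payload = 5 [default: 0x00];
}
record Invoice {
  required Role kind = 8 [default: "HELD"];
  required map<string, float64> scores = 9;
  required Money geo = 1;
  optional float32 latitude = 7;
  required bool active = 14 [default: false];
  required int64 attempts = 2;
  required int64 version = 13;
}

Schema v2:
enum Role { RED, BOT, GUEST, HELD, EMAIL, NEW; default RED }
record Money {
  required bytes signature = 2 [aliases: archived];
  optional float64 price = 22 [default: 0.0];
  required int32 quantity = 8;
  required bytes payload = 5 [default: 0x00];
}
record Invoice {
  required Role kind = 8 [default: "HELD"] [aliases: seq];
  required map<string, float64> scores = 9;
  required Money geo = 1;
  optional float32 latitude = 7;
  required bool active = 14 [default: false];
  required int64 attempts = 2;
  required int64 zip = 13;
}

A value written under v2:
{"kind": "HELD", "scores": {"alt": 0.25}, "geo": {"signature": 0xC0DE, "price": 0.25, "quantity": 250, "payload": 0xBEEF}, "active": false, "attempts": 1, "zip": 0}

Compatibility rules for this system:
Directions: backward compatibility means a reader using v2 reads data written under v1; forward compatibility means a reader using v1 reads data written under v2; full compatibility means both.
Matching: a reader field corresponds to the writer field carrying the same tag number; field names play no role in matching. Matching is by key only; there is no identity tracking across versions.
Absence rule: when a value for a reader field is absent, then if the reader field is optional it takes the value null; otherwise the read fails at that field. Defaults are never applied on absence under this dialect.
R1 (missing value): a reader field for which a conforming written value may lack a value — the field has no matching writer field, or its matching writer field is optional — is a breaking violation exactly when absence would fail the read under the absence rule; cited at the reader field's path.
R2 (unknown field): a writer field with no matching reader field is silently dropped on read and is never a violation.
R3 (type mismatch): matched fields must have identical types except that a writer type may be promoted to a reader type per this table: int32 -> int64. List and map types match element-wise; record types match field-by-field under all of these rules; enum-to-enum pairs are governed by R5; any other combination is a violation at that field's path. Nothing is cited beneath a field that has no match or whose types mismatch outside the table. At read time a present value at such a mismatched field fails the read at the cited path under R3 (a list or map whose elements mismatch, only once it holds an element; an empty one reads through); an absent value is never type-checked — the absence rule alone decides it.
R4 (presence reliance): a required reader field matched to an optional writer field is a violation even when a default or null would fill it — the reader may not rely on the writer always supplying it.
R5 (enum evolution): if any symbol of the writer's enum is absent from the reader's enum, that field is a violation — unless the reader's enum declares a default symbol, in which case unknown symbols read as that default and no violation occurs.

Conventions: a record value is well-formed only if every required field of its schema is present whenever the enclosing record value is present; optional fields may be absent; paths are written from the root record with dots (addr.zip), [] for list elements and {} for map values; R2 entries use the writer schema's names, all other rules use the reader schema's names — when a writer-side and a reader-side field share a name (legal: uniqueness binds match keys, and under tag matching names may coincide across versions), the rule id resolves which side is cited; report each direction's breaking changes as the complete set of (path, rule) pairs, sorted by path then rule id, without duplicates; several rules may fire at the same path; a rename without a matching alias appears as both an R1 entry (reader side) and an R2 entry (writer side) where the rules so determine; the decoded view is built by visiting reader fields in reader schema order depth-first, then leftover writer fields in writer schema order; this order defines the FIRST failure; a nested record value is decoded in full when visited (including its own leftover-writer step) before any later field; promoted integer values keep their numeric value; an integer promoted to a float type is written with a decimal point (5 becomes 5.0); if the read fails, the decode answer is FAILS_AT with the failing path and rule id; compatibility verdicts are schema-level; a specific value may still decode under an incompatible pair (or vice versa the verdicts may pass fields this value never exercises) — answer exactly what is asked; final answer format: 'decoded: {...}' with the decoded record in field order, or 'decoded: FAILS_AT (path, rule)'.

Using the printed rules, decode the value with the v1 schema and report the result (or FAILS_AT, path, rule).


each type pair in Invoice: writer, then reader
decode (reader v1):
  kind := "HELD"
  scores := {"alt": 0.25}
  geo.signature := 0xC0DE
  geo.price := null (missing; optional => null)
  geo.quantity := 250
  geo.payload := 0xBEEF
  writer geo.price: no reader field; dropped
  latitude := null (missing; optional => null)
  active := false
  attempts := 1
  version := 0 (from writer zip)
  => decoded: {"kind": "HELD", "scores": {"alt": 0.25}, "geo": {"signature": 0xC0DE, "price": null, "quantity": 250, "payload": 0xBEEF}, "latitude": null, "active": false, "attempts": 1, "version": 0}
diffs on Invoice not affecting the asked answer:
  renamed field version to zip in record Invoice -> no rule fires on it and the decoded Invoice view is identical with or without it
  enum Role (field kind in record Invoice): symbol NEW added -> no rule fires on it and the decoded Invoice view is identical with or without it

decoded: {"kind": "HELD", "scores": {"alt": 0.25}, "geo": {"signature": 0xC0DE, "price": null, "quantity": 250, "payload": 0xBEEF}, "latitude": null, "active": false, "attempts": 1, "version": 0}


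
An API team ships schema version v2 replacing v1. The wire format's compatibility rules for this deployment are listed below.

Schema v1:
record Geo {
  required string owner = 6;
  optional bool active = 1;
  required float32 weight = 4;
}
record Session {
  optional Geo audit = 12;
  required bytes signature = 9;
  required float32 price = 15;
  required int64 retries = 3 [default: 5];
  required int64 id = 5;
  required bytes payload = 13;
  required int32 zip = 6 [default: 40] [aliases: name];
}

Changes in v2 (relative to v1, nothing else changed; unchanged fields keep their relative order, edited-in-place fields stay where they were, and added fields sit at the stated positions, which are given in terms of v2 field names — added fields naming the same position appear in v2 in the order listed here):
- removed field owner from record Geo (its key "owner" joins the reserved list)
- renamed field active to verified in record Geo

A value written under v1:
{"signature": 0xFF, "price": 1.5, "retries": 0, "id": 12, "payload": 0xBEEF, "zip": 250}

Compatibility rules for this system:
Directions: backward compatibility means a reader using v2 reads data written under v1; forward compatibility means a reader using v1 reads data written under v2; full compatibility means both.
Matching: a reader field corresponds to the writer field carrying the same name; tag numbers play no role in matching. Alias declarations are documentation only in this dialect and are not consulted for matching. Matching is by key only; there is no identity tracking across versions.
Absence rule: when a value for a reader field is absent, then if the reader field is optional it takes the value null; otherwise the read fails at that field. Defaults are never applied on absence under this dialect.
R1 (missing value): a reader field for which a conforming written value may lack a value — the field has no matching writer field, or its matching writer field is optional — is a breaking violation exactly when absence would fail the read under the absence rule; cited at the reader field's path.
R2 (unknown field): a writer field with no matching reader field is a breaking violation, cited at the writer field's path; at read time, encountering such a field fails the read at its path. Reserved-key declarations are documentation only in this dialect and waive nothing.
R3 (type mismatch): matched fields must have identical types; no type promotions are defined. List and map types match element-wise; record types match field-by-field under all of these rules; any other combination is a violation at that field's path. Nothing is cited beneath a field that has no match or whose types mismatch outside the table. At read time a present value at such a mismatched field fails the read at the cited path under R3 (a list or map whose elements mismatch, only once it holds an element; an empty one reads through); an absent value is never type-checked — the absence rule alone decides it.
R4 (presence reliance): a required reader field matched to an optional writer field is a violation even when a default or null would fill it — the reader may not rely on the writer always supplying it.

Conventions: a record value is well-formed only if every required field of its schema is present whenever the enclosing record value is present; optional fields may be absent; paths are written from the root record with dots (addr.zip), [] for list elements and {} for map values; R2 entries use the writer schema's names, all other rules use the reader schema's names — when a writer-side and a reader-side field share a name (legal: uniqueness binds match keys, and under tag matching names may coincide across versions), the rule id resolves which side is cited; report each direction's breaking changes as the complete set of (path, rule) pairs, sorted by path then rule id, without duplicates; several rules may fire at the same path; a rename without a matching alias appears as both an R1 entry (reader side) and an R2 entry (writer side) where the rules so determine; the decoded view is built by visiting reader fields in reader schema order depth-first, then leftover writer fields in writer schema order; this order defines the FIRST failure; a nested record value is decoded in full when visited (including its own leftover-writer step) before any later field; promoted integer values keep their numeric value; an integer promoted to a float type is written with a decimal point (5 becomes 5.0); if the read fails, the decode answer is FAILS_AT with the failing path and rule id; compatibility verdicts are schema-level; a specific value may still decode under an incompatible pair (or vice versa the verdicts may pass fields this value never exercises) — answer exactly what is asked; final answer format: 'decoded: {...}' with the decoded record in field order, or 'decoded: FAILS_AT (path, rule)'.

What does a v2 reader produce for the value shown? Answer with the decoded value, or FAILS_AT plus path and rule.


decoded: {"audit": null, "signature": 0xFF, "price": 1.5, "retries": 0, "id": 12, "payload": 0xBEEF, "zip": 250}

in Session below, arrows point writer -> reader
decode (reader v2):
  audit := null (missing; optional => null)
  signature := 0xFF
  price := 1.5
  retries := 0
  id := 12
  payload := 0xBEEF
  zip := 250
  => decoded: {"audit": null, "signature": 0xFF, "price": 1.5, "retries": 0, "id": 12, "payload": 0xBEEF, "zip": 250}
checking off the Session differences that do not matter here:
  removed field owner from record Geo (its key "owner" joins the reserved list) -> affects the rule determinations only; this particular Session value decodes identically
  renamed field active to verified in record Geo -> affects the rule determinations only; this particular Session value decodes identically


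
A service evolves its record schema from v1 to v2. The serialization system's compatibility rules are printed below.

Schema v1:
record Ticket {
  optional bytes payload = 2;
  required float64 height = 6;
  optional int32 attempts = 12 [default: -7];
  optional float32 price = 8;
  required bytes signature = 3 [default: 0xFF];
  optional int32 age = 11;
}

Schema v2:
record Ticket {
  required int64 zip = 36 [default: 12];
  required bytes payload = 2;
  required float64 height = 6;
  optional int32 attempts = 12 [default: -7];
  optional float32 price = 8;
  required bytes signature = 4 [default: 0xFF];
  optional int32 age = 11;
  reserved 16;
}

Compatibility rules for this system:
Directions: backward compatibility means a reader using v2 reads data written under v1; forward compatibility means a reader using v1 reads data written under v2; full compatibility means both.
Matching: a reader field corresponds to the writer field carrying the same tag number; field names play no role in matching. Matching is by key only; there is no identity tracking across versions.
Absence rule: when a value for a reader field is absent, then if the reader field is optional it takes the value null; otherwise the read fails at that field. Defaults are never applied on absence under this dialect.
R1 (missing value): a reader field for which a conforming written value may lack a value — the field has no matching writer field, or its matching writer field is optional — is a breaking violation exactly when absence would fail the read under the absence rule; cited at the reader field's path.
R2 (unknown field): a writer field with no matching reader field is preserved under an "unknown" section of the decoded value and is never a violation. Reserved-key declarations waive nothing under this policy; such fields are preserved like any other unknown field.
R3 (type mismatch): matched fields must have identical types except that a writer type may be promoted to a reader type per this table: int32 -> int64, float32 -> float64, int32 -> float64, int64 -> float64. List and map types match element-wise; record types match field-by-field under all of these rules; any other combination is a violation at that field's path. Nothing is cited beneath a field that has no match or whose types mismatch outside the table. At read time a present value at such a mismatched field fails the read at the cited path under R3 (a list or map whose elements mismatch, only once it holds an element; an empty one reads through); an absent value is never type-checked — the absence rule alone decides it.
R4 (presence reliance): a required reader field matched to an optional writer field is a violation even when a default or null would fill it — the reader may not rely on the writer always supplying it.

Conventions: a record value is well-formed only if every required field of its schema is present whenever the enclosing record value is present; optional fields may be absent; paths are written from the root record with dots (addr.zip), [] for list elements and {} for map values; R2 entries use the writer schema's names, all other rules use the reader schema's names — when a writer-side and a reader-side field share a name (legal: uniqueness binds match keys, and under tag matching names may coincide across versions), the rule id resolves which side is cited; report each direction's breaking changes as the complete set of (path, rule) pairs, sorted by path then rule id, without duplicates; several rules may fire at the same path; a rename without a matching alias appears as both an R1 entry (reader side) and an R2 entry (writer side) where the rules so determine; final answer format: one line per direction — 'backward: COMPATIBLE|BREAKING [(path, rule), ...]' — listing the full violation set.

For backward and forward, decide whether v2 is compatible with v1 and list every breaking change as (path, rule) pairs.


arrows below run writer -> reader for Ticket
backward for Ticket (reader v2, writer v1):
  no writer field matches reader zip
  bytes -> bytes, writer optional: payload aligns to payload
  float64 -> float64, writer required: height aligns to height
  int32 -> int32, writer optional: attempts aligns to attempts
  float32 -> float32, writer optional: price aligns to price
  no writer field matches reader signature
  int32 -> int32, writer optional: age aligns to age
  leftover writer field: signature
  rule R1 violated at payload
  rule R4 violated at payload
  rule R1 violated at signature
  rule R1 violated at zip
  => backward verdict for Ticket: BREAKING, 4 violation(s)
forward for Ticket (reader v1, writer v2):
  bytes -> bytes, writer required: payload aligns to payload
  float64 -> float64, writer required: height aligns to height
  int32 -> int32, writer optional: attempts aligns to attempts
  float32 -> float32, writer optional: price aligns to price
  no writer field matches reader signature
  int32 -> int32, writer optional: age aligns to age
  leftover writer field: zip
  leftover writer field: signature
  rule R1 violated at signature
  => forward verdict for Ticket: BREAKING, 1 violation(s)

backward: BREAKING [(payload, R1), (payload, R4), (signature, R1), (zip, R1)]; forward: BREAKING [(signature, R1)]


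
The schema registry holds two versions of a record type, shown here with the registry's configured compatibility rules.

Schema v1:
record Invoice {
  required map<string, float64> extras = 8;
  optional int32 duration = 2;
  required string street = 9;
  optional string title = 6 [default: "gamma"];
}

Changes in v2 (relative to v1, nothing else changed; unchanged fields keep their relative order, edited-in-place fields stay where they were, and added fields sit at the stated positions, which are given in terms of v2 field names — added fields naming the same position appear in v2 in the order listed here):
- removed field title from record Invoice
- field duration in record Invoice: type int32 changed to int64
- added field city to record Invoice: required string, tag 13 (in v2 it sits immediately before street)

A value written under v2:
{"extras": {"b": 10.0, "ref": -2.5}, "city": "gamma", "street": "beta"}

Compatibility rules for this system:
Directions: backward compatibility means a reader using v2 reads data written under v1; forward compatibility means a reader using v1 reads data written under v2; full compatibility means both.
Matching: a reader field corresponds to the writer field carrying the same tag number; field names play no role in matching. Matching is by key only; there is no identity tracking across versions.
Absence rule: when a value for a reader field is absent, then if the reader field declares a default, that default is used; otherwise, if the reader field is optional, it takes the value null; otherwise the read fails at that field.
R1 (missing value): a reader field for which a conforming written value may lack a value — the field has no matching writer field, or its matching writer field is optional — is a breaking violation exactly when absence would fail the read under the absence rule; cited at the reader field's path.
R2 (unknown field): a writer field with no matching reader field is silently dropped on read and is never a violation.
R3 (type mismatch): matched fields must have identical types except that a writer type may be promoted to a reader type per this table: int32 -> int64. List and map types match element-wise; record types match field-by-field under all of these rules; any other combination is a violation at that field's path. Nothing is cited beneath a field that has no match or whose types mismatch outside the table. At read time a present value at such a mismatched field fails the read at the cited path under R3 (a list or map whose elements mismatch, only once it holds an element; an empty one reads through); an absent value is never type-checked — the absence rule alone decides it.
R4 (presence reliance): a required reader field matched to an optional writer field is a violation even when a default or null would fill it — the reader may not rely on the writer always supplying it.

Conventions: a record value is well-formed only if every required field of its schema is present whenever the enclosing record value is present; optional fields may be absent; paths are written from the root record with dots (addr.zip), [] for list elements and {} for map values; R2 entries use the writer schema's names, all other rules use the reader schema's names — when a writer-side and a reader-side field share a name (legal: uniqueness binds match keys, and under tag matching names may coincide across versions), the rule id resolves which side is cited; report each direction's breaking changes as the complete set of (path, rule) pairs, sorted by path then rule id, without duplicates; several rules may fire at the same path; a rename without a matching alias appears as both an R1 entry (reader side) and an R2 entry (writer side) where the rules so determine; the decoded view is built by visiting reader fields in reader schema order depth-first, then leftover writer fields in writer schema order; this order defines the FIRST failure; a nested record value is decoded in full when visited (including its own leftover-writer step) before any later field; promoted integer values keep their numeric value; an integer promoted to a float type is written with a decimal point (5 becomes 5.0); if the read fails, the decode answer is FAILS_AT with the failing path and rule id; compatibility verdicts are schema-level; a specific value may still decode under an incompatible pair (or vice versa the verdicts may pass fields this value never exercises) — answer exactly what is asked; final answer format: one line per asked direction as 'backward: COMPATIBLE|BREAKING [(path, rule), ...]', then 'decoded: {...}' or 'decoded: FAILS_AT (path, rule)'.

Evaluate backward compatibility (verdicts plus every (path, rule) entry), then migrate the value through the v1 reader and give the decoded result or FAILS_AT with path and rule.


backward: BREAKING [(city, R1)]; decoded: {"extras": {"b": 10.0, "ref": -2.5}, "duration": null, "street": "beta", "title": "gamma"}

in Invoice below, arrows point writer -> reader
backward analysis of Invoice with v2 as reader and v1 as writer:
  extras <- extras (map<string, float64> -> map<string, float64>, writer required)
  duration <- duration (int32 -> int64, writer optional)
  city: no writer-side match
  street <- street (string -> string, writer required)
  writer field title has no reader counterpart
  breaking: (city, R1)
  => backward: BREAKING (1)
migrating the Invoice value to v1:
  extras := {"b": 10.0, "ref": -2.5}
  duration := null (missing; optional => null)
  street := "beta"
  title := "gamma" (missing; default applied)
  writer city: no reader field; dropped
  => decoded: {"extras": {"b": 10.0, "ref": -2.5}, "duration": null, "street": "beta", "title": "gamma"}
the rest of the Invoice diff is inert for this question:
  removed field title from record Invoice -> triggers nothing under Invoice's printed rules — same verdict
  field duration in record Invoice: type int32 changed to int64 -> affects forward compatibility only, which is not asked


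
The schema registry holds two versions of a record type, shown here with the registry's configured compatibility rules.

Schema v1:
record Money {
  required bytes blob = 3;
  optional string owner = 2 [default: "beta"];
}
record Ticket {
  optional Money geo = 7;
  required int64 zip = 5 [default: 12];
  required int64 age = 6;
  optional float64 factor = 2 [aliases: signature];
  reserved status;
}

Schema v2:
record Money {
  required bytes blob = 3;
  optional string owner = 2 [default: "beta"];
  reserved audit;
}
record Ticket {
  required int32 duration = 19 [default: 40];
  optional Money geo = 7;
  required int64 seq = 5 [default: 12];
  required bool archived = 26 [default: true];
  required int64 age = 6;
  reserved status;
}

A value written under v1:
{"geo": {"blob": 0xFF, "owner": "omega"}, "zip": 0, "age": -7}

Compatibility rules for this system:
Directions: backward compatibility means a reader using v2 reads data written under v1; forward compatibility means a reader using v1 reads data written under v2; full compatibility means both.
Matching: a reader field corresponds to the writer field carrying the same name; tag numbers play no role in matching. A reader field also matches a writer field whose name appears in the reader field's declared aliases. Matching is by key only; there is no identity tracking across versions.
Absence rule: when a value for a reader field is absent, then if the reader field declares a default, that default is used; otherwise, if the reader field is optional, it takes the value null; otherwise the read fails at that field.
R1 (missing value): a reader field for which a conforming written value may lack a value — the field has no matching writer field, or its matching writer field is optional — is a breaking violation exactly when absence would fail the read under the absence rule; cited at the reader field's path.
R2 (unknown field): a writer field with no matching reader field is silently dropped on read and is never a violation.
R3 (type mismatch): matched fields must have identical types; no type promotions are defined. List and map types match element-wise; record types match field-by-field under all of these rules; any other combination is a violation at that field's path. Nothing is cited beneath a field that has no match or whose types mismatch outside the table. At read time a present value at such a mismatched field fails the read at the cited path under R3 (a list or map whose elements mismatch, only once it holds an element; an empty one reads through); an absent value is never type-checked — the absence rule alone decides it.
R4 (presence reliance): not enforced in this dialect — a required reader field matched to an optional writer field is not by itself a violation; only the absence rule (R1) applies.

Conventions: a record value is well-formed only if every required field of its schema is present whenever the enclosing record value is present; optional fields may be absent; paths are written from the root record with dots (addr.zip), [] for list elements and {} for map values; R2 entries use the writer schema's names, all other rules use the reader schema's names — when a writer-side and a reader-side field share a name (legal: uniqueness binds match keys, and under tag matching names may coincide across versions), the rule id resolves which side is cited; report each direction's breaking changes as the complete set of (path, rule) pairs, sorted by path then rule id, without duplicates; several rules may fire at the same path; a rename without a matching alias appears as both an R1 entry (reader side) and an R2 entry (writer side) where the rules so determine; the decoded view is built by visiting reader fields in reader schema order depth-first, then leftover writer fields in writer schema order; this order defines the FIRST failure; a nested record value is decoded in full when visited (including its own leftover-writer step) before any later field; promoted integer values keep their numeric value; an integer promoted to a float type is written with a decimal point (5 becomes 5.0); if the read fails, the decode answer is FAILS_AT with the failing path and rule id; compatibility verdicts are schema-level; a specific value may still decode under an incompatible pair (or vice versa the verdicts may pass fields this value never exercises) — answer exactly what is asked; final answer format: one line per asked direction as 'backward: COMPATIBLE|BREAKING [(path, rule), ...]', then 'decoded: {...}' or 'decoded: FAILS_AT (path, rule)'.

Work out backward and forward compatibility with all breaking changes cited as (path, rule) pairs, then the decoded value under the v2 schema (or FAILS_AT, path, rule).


the writer's type comes first in each Ticket pair
backward on Ticket — v2 reading data written by v1:
  duration: no writer match
  writer optional, Money -> Money: reader geo maps from writer geo
  seq: no writer match
  archived: no writer match
  writer required, int64 -> int64: reader age maps from writer age
  zip (writer side), unknown to reader
  factor (writer side), unknown to reader
  writer required, bytes -> bytes: reader geo.blob maps from writer geo.blob
  writer optional, string -> string: reader geo.owner maps from writer geo.owner
  nothing fires on Ticket: backward is COMPATIBLE
forward on Ticket — v1 reading data written by v2:
  writer optional, Money -> Money: reader geo maps from writer geo
  zip: no writer match
  writer required, int64 -> int64: reader age maps from writer age
  factor: no writer match
  duration (writer side), unknown to reader
  seq (writer side), unknown to reader
  archived (writer side), unknown to reader
  writer required, bytes -> bytes: reader geo.blob maps from writer geo.blob
  writer optional, string -> string: reader geo.owner maps from writer geo.owner
  nothing fires on Ticket: forward is COMPATIBLE
decode (reader v2):
  duration := 40 (no value, default fills)
  geo.blob := 0xFF
  geo.owner := "omega"
  seq := 12 (no value, default fills)
  archived := true (no value, default fills)
  age := -7
  writer zip: unmatched, discarded
  => decoded: {"duration": 40, "geo": {"blob": 0xFF, "owner": "omega"}, "seq": 12, "archived": true, "age": -7}

backward: COMPATIBLE []; forward: COMPATIBLE []; decoded: {"duration": 40, "geo": {"blob": 0xFF, "owner": "omega"}, "seq": 12, "archived": true, "age": -7}


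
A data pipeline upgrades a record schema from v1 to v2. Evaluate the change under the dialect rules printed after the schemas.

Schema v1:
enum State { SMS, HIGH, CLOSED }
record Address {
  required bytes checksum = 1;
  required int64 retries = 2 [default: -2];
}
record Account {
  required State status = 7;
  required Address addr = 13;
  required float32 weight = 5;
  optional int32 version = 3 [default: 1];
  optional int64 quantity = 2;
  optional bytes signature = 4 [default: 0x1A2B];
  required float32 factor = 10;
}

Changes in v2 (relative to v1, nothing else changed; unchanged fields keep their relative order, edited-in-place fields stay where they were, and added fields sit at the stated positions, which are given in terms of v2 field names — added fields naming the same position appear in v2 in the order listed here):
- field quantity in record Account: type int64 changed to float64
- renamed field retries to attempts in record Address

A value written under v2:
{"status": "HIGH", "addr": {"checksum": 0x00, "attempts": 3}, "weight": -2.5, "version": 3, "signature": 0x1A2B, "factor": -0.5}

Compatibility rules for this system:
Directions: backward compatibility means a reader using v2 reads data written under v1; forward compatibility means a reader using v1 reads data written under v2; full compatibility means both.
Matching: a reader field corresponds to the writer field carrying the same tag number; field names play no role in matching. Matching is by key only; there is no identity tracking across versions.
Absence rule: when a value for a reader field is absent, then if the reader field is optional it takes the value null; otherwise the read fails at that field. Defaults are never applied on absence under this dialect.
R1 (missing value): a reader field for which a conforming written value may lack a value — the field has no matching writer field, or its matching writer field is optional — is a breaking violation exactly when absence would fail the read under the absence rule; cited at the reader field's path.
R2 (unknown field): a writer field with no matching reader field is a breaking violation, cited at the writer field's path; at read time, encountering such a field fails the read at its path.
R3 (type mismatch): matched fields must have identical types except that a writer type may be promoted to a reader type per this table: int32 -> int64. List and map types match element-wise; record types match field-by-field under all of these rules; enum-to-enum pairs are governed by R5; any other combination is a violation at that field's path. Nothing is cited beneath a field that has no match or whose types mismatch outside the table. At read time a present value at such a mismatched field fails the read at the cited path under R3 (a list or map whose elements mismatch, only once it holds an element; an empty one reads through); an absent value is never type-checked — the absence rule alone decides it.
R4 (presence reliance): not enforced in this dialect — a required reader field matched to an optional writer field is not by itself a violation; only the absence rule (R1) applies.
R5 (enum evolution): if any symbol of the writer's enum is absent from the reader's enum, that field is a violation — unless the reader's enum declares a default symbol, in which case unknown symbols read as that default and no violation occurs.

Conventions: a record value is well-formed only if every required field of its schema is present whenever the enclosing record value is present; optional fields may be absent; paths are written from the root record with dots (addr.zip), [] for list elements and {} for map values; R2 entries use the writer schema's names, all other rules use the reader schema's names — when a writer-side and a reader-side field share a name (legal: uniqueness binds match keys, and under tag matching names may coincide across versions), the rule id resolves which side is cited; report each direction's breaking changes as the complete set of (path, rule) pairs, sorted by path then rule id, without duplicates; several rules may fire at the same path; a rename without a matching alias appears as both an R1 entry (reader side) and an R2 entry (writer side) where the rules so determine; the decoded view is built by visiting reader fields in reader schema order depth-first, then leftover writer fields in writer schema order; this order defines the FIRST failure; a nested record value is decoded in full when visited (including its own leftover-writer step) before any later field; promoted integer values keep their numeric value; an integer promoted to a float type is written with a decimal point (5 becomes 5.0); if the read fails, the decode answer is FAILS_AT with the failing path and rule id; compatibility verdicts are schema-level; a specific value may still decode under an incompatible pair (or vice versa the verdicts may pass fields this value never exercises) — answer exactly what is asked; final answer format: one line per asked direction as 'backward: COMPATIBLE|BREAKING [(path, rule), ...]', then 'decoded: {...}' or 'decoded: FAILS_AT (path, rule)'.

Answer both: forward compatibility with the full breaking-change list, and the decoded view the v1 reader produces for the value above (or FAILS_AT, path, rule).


forward: BREAKING [(quantity, R3)]; decoded: {"status": "HIGH", "addr": {"checksum": 0x00, "retries": 3}, "weight": -2.5, "version": 3, "quantity": null, "signature": 0x1A2B, "factor": -0.5}

the writer's type comes first in each Account pair
forward on Account — v1 reading data written by v2:
  status <- status (State -> State, writer required)
  addr <- addr (Address -> Address, writer required)
  weight <- weight (float32 -> float32, writer required)
  version <- version (int32 -> int32, writer optional)
  quantity <- quantity (float64 -> int64, writer optional)
  signature <- signature (bytes -> bytes, writer optional)
  factor <- factor (float32 -> float32, writer required)
  addr.checksum <- addr.checksum (bytes -> bytes, writer required)
  addr.retries <- addr.attempts (int64 -> int64, writer required)
  breaking: (quantity, R3)
  => forward: BREAKING (1)
migrating the Account value to v1:
  status := "HIGH"
  addr.checksum := 0x00
  addr.retries := 3 (from writer attempts)
  weight := -2.5
  version := 3
  quantity := null (absent, optional -> null)
  signature := 0x1A2B
  factor := -0.5
  => decoded: {"status": "HIGH", "addr": {"checksum": 0x00, "retries": 3}, "weight": -2.5, "version": 3, "quantity": null, "signature": 0x1A2B, "factor": -0.5}
the other Account changes do not affect what is asked:
  renamed field retries to attempts in record Address -> fires no rule on Account, leaving the asked answer as it is
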